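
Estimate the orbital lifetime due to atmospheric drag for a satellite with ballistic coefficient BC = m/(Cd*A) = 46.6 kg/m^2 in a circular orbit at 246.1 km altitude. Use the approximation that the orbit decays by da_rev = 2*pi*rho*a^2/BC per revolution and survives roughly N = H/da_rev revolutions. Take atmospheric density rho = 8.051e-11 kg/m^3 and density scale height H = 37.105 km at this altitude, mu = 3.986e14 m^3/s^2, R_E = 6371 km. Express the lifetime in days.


a = R_E + alt = 6617.1000 km = 6.6171e+06 m
da_rev = 2*pi*rho*a^2/BC = 2*pi*8.051e-11*(6.6171e+06)^2/46.6 = 475.312433 m per revolution
N = H/da_rev = 37105.0000 m / 475.312433 m = 78.0644 revolutions
P = 2*pi*sqrt(a^3/mu) = 5356.8905 s
lifetime = N*P = 78.0644 * 5356.8905 = 418182.6687 s = 4.8401 days

4.8401 days


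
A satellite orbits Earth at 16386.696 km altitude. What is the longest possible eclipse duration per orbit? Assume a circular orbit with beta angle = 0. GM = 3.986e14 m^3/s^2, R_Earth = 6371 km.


r = 22757.6960 km
T = 569.4458 min
Eclipse fraction = arcsin(R_E/r)/pi = arcsin(6371.0000/22757.6960)/pi
= arcsin(0.2799493)/pi = 0.09031764
Eclipse duration = 0.09031764 * 569.4458 = 51.4310 min

51.4310 minutes


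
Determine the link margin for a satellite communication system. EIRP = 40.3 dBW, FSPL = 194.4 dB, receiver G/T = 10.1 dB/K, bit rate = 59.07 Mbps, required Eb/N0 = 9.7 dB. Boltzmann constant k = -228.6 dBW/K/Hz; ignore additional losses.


C/N0 = EIRP - FSPL + G/T - k = 40.3 - 194.4 + 10.1 - (-228.6)
C/N0 = 84.6000 dB-Hz
R_b = 59.07 Mbps = 5.907e+07 bps -> 10*log10(R_b) = 77.7137 dB-Hz
Eb/N0 = C/N0 - 10*log10(R_b) = 84.6000 - 77.7137 = 6.8863 dB
Margin = Eb/N0 - Eb/N0_req = 6.8863 - 9.7 = -2.8137 dB (negative margin: link does not close)

-2.8137 dB


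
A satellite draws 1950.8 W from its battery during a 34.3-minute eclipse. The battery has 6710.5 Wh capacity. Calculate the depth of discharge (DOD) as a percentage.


E_used = P * t / 60 = 1950.8 * 34.3 / 60 = 1115.2073 Wh
DOD = E_used / E_total * 100 = 1115.2073 / 6710.5 * 100
DOD = 16.6188 %

16.6188 %


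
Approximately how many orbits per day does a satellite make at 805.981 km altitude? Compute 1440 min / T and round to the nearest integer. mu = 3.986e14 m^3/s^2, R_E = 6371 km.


r = 7.176981e+06 m
T = 2*pi*sqrt(r^3/mu) = 6050.9549 s = 100.8492 min
revs/day = 1440 / 100.8492 = 14.2787
Rounded: 14 revolutions per day

14 revolutions per day


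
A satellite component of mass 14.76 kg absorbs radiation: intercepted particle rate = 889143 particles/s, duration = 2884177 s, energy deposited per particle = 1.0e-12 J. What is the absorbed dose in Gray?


Total energy deposited = rate * time * E_per
  = 889143 * 2884177 * 1.0e-12 = 2.5644 J
Dose = E_total / mass = 2.5644 / 14.76
Dose = 0.1737429 Gy

0.1737 Gy


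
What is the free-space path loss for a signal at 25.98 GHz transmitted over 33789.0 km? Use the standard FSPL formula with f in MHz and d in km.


f = 25.98 GHz = 25980.0000 MHz
d = 33789.0 km
FSPL = 32.44 + 20*log10(25980.0000) + 20*log10(33789.0)
FSPL = 32.44 + 88.2928 + 90.5755
FSPL = 211.3083 dB

211.3083 dB


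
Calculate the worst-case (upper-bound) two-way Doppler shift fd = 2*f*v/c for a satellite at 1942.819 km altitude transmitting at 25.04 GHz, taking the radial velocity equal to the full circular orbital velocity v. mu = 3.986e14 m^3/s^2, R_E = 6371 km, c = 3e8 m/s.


r = 8.313819e+06 m
v = sqrt(mu/r) = 6924.1802 m/s (worst-case radial velocity)
f = 25.04 GHz = 2.504e+10 Hz
fd = 2*f*v/c = 2*2.504e+10*6924.1802/3.0e+08
fd = 1.1558765e+06 Hz

1.1559e+06 Hz


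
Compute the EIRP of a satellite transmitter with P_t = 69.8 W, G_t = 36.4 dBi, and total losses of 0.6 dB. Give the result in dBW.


Pt = 69.8 W = 18.4386 dBW
EIRP = Pt_dBW + Gt - losses = 18.4386 + 36.4 - 0.6 = 54.2386 dBW

54.2386 dBW


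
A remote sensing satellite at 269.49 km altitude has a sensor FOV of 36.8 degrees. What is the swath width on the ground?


FOV = 36.8 deg = 0.6422812 rad
swath = 2 * alt * tan(FOV/2) = 2 * 269.49 * tan(0.3211406)
swath = 2 * 269.49 * 0.3326557
swath = 179.2948 km

179.2948 km


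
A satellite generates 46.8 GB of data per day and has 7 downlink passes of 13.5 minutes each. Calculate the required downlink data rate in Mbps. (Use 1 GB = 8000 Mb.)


total contact time = 7 * 13.5 * 60 = 5670.0000 s
data = 46.8 GB = 374400.0000 Mb
rate = 374400.0000 / 5670.0000 = 66.0317 Mbps

66.0317 Mbps


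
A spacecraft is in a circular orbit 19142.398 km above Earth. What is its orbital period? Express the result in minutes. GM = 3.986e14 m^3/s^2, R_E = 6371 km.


r = 25513.3980 km = 2.5513398e+07 m
T = 2*pi*sqrt(r^3/mu) = 2*pi*sqrt(1.6607525e+22 / 3.986e14)
T = 40556.7996 s = 675.9467 min

675.9467 minutes


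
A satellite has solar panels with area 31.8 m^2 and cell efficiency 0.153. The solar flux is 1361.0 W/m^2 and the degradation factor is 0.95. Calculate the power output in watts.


P = area * eta * S * degradation
P = 31.8 * 0.153 * 1361.0 * 0.95
P = 6290.7189 W

6290.7189 W


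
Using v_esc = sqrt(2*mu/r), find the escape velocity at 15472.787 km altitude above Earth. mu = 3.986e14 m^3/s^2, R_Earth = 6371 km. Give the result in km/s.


r = 6371.0 + 15472.787 = 21843.7870 km = 2.1843787e+07 m
v_esc = sqrt(2*mu/r) = sqrt(2*3.986e14 / 2.1843787e+07)
v_esc = 6041.1508 m/s = 6.0412 km/s

6.0412 km/s


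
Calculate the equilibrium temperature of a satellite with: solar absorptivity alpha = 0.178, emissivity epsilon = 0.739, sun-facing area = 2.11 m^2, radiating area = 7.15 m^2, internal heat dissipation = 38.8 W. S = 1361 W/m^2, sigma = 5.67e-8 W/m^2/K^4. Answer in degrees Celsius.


Numerator = alpha*S*A_sun + Q_int = 0.178*1361*2.11 + 38.8 = 549.9644 W
Denominator = eps*sigma*A_rad = 0.739*5.67e-8*7.15 = 2.9959429e-07 W/K^4
T^4 = 1.8356971e+09 K^4
T = 206.9904 K = -66.1596 C

-66.1596 degrees Celsius


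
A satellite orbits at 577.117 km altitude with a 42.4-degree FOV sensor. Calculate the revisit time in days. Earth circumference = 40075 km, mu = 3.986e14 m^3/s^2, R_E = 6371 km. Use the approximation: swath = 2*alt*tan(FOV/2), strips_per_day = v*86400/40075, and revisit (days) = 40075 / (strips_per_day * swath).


swath = 2*577.117*tan(0.3700098) = 447.6979 km
v = sqrt(mu/r) = 7574.1706 m/s = 7.5742 km/s
strips/day = v*86400/40075 = 7.5742*86400/40075 = 16.3296
coverage/day = strips * swath = 16.3296 * 447.6979 = 7310.7228 km
revisit = 40075 / 7310.7228 = 5.4817 days

5.4817 days


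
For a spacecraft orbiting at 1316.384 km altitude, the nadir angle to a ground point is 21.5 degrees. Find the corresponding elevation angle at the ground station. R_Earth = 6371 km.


r = R_E + alt = 7687.3840 km
Law of sines in the satellite / Earth-center / ground-point triangle:
  sin(nadir)/R_E = sin(90 + el)/r  =>  cos(el) = (r/R_E)*sin(nadir)
cos(el) = (7687.3840 / 6371.0000) * sin(21.5 deg) = 0.4422282
el = arccos(0.4422282) = 63.7539 deg
(Earth-central angle = 90 - nadir - el = 4.7461 deg)

63.7539 degrees


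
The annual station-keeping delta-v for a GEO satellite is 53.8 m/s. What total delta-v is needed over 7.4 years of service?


dV = rate * years = 53.8 * 7.4
dV = 398.1200 m/s

398.1200 m/s


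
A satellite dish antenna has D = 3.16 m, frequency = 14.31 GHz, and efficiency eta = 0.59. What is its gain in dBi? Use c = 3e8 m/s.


lambda = c/f = 3e8 / 1.431e+10 = 0.02096436 m
G = eta*(pi*D/lambda)^2 = 0.59*(pi*3.16/0.02096436)^2
G = 132300.8640 (linear)
G = 10*log10(132300.8640) = 51.2156 dBi

51.2156 dBi


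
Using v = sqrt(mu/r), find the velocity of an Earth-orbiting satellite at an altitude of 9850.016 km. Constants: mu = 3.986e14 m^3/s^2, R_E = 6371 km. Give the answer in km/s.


r = R_E + alt = 6371.0 + 9850.016 = 16221.0160 km = 1.6221016e+07 m
v = sqrt(mu/r) = sqrt(3.986e14 / 1.6221016e+07) = 4957.1222 m/s = 4.9571 km/s

4.9571 km/s


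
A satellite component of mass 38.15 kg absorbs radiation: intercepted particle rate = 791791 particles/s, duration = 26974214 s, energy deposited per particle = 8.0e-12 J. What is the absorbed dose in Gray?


Total energy deposited = rate * time * E_per
  = 791791 * 26974214 * 8.0e-12 = 170.8635 J
Dose = E_total / mass = 170.8635 / 38.15
Dose = 4.4787 Gy

4.4787 Gy


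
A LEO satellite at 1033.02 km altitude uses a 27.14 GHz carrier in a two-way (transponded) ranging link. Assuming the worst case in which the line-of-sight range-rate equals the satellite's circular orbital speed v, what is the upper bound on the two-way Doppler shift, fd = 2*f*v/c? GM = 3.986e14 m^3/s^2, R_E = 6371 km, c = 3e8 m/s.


r = 7.40402e+06 m
v = sqrt(mu/r) = 7337.2760 m/s (worst-case radial velocity)
f = 27.14 GHz = 2.714e+10 Hz
fd = 2*f*v/c = 2*2.714e+10*7337.2760/3.0e+08
fd = 1.3275578e+06 Hz

1.3276e+06 Hz


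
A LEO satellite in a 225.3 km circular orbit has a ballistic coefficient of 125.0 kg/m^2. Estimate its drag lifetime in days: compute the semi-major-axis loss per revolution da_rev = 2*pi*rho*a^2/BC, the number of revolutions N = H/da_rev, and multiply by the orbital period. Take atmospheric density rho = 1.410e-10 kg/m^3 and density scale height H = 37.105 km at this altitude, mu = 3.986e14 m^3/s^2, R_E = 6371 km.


a = R_E + alt = 6596.3000 km = 6.5963e+06 m
da_rev = 2*pi*rho*a^2/BC = 2*pi*1.410e-10*(6.5963e+06)^2/125.0 = 308.382529 m per revolution
N = H/da_rev = 37105.0000 m / 308.382529 m = 120.3213 revolutions
P = 2*pi*sqrt(a^3/mu) = 5331.6523 s
lifetime = N*P = 120.3213 * 5331.6523 = 641511.5641 s = 7.4249 days

7.4249 days


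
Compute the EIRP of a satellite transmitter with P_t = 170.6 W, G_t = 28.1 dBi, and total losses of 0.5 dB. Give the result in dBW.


Pt = 170.6 W = 22.3198 dBW
EIRP = Pt_dBW + Gt - losses = 22.3198 + 28.1 - 0.5 = 49.9198 dBW

49.9198 dBW


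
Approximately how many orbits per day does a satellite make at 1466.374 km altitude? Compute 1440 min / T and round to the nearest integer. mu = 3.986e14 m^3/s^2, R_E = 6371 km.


r = 7.837374e+06 m
T = 2*pi*sqrt(r^3/mu) = 6905.0540 s = 115.0842 min
revs/day = 1440 / 115.0842 = 12.5126
Rounded: 13 revolutions per day

13 revolutions per day


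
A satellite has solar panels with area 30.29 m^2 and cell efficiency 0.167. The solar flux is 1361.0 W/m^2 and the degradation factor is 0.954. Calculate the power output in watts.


P = area * eta * S * degradation
P = 30.29 * 0.167 * 1361.0 * 0.954
P = 6567.8352 W

6567.8352 W


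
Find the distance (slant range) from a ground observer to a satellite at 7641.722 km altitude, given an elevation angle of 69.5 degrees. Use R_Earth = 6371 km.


h = 7641.722 km, el = 69.5 deg
d = -R_E*sin(el) + sqrt((R_E*sin(el))^2 + 2*R_E*h + h^2)
d = -6371.0000*sin(1.2130) + sqrt((6371.0000*0.9366722)^2 + 2*6371.0000*7641.722 + 7641.722^2)
d = 7866.4144 km

7866.4144 km


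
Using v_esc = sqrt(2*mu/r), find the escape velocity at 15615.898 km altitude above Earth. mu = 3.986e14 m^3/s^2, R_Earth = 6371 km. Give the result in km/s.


r = 6371.0 + 15615.898 = 21986.8980 km = 2.1986898e+07 m
v_esc = sqrt(2*mu/r) = sqrt(2*3.986e14 / 2.1986898e+07)
v_esc = 6021.4580 m/s = 6.0215 km/s

6.0215 km/s


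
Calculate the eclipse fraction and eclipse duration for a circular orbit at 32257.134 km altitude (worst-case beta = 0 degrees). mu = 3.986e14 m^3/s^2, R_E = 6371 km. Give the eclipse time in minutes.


r = 38628.1340 km
T = 1259.2605 min
Eclipse fraction = arcsin(R_E/r)/pi = arcsin(6371.0000/38628.1340)/pi
= arcsin(0.1649316)/pi = 0.05274034
Eclipse duration = 0.05274034 * 1259.2605 = 66.4138 min

66.4138 minutes


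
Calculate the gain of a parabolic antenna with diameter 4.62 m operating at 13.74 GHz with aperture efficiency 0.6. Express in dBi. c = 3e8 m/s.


lambda = c/f = 3e8 / 1.374e+10 = 0.02183406 m
G = eta*(pi*D/lambda)^2 = 0.6*(pi*4.62/0.02183406)^2
G = 265134.2924 (linear)
G = 10*log10(265134.2924) = 54.2347 dBi

54.2347 dBi


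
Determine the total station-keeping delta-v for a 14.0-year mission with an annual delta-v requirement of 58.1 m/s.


dV = rate * years = 58.1 * 14.0
dV = 813.4000 m/s

813.4000 m/s


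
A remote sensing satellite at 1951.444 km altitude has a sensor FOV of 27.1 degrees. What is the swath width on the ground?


FOV = 27.1 deg = 0.4729842 rad
swath = 2 * alt * tan(FOV/2) = 2 * 1951.444 * tan(0.2364921)
swath = 2 * 1951.444 * 0.2410019
swath = 940.6035 km

940.6035 km


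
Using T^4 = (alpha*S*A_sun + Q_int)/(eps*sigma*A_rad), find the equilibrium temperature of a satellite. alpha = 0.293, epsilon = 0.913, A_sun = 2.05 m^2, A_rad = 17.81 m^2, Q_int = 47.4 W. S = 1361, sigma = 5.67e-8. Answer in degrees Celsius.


Numerator = alpha*S*A_sun + Q_int = 0.293*1361*2.05 + 47.4 = 864.8846 W
Denominator = eps*sigma*A_rad = 0.913*5.67e-8*17.81 = 9.2197205e-07 W/K^4
T^4 = 9.380812e+08 K^4
T = 175.0089 K = -98.1411 C

-98.1411 degrees Celsius


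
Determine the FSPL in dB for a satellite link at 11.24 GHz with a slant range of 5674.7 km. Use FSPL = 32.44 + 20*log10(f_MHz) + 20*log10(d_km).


f = 11.24 GHz = 11240.0000 MHz
d = 5674.7 km
FSPL = 32.44 + 20*log10(11240.0000) + 20*log10(5674.7)
FSPL = 32.44 + 81.0153 + 75.0789
FSPL = 188.5342 dB

188.5342 dB


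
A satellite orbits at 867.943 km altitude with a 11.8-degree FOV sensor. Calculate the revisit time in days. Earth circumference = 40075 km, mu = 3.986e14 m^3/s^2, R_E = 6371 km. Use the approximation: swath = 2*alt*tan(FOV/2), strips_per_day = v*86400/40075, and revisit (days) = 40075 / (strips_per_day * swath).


swath = 2*867.943*tan(0.1029744) = 179.3864 km
v = sqrt(mu/r) = 7420.4641 m/s = 7.4205 km/s
strips/day = v*86400/40075 = 7.4205*86400/40075 = 15.9982
coverage/day = strips * swath = 15.9982 * 179.3864 = 2869.8600 km
revisit = 40075 / 2869.8600 = 13.9641 days

13.9641 days


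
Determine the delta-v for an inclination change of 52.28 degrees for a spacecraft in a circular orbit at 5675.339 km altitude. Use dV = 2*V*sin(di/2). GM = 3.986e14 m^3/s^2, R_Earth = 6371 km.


r = 12046.3390 km = 1.2046339e+07 m
V = sqrt(mu/r) = 5752.2944 m/s
di = 52.28 deg = 0.9124581 rad
dV = 2*V*sin(di/2) = 2*5752.2944*sin(0.4562291)
dV = 5068.5307 m/s = 5.0685 km/s

5.0685 km/s


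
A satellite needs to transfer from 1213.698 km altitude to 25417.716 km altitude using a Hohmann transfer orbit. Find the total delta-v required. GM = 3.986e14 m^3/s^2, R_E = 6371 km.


r1 = 7584.6980 km = 7.584698e+06 m
r2 = 31788.7160 km = 3.1788716e+07 m
dv1 = sqrt(mu/r1)*(sqrt(2*r2/(r1+r2)) - 1) = 1962.5479 m/s
dv2 = sqrt(mu/r2)*(1 - sqrt(2*r1/(r1+r2))) = 1343.1162 m/s
total dv = |dv1| + |dv2| = 1962.5479 + 1343.1162 = 3305.6641 m/s = 3.3057 km/s

3.3057 km/s


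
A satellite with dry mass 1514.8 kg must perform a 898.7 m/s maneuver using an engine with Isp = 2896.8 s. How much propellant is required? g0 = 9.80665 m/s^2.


ve = Isp * g0 = 2896.8 * 9.80665 = 28407.903720 m/s
mass ratio = exp(dv/ve) = exp(898.7/28407.903720) = 1.03214129
m_prop = m_dry * (mr - 1) = 1514.8 * (1.03214129 - 1)
m_prop = 48.6876 kg

48.6876 kg


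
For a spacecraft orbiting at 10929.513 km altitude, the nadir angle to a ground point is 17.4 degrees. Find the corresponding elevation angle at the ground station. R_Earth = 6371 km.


r = R_E + alt = 17300.5130 km
Law of sines in the satellite / Earth-center / ground-point triangle:
  sin(nadir)/R_E = sin(90 + el)/r  =>  cos(el) = (r/R_E)*sin(nadir)
cos(el) = (17300.5130 / 6371.0000) * sin(17.4 deg) = 0.8120482
el = arccos(0.8120482) = 35.7035 deg
(Earth-central angle = 90 - nadir - el = 36.8965 deg)

35.7035 degrees


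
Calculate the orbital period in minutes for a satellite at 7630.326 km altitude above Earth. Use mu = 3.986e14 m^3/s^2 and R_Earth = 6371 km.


r = 14001.3260 km = 1.4001326e+07 m
T = 2*pi*sqrt(r^3/mu) = 2*pi*sqrt(2.7447798e+21 / 3.986e14)
T = 16487.8859 s = 274.7981 min

274.7981 minutes


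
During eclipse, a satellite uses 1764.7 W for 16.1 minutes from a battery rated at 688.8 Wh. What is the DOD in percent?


E_used = P * t / 60 = 1764.7 * 16.1 / 60 = 473.5278 Wh
DOD = E_used / E_total * 100 = 473.5278 / 688.8 * 100
DOD = 68.7468 %

68.7468 %


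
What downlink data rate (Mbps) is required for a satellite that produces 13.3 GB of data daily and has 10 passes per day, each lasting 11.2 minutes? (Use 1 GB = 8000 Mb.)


total contact time = 10 * 11.2 * 60 = 6720.0000 s
data = 13.3 GB = 106400.0000 Mb
rate = 106400.0000 / 6720.0000 = 15.8333 Mbps

15.8333 Mbps


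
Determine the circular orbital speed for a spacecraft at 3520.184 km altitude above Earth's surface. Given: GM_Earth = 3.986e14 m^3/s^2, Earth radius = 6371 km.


r = R_E + alt = 6371.0 + 3520.184 = 9891.1840 km = 9.891184e+06 m
v = sqrt(mu/r) = sqrt(3.986e14 / 9.891184e+06) = 6348.1109 m/s = 6.3481 km/s

6.3481 km/s


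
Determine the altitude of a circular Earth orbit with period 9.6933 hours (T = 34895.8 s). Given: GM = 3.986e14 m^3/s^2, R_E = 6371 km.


T = 34895.8 s
r = (mu*T^2/(4*pi^2))^(1/3) = (3.986e14 * 34895.8^2 / (4*pi^2))^(1/3)
r = 2.3080292e+07 m = 23080.2916 km
alt = r - R_E = 23080.2916 - 6371 = 16709.2916 km

16709.2916 km


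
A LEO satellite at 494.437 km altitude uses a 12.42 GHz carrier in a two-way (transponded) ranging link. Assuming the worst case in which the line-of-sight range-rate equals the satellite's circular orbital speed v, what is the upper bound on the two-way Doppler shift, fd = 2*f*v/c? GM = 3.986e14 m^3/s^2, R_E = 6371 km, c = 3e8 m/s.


r = 6.865437e+06 m
v = sqrt(mu/r) = 7619.6418 m/s (worst-case radial velocity)
f = 12.42 GHz = 1.242e+10 Hz
fd = 2*f*v/c = 2*1.242e+10*7619.6418/3.0e+08
fd = 630906.3388 Hz

630906.3388 Hz


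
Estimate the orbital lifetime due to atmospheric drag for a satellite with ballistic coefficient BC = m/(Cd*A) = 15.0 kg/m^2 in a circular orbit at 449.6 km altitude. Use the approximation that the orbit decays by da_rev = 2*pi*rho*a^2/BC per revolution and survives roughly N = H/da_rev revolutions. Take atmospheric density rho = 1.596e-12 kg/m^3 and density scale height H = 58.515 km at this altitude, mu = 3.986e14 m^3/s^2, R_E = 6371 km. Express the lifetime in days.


a = R_E + alt = 6820.6000 km = 6.8206e+06 m
da_rev = 2*pi*rho*a^2/BC = 2*pi*1.596e-12*(6.8206e+06)^2/15.0 = 31.100449 m per revolution
N = H/da_rev = 58515.0000 m / 31.100449 m = 1881.4841 revolutions
P = 2*pi*sqrt(a^3/mu) = 5605.8967 s
lifetime = N*P = 1881.4841 * 5605.8967 = 1.0547406e+07 s = 122.0765 days

122.0765 days


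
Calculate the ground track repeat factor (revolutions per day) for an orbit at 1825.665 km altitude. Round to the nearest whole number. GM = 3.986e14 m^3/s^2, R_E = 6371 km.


r = 8.196665e+06 m
T = 2*pi*sqrt(r^3/mu) = 7385.2806 s = 123.0880 min
revs/day = 1440 / 123.0880 = 11.6989
Rounded: 12 revolutions per day

12 revolutions per day


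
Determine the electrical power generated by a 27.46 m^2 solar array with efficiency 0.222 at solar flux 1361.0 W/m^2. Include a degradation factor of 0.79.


P = area * eta * S * degradation
P = 27.46 * 0.222 * 1361.0 * 0.79
P = 6554.4873 W

6554.4873 W


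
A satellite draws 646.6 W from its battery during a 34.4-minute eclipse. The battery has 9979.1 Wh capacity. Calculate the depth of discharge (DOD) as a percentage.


E_used = P * t / 60 = 646.6 * 34.4 / 60 = 370.7173 Wh
DOD = E_used / E_total * 100 = 370.7173 / 9979.1 * 100
DOD = 3.7149 %

3.7149 %


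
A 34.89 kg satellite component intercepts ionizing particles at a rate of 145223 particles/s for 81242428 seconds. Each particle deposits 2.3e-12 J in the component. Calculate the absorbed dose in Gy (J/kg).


Total energy deposited = rate * time * E_per
  = 145223 * 81242428 * 2.3e-12 = 27.1360 J
Dose = E_total / mass = 27.1360 / 34.89
Dose = 0.7777592 Gy

0.7778 Gy


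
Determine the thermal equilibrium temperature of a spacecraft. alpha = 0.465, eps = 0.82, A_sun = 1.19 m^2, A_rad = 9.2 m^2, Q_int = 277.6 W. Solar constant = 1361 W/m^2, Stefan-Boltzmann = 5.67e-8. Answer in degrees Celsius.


Numerator = alpha*S*A_sun + Q_int = 0.465*1361*1.19 + 277.6 = 1030.7094 W
Denominator = eps*sigma*A_rad = 0.82*5.67e-8*9.2 = 4.277448e-07 W/K^4
T^4 = 2.4096362e+09 K^4
T = 221.5582 K = -51.5918 C

-51.5918 degrees Celsius


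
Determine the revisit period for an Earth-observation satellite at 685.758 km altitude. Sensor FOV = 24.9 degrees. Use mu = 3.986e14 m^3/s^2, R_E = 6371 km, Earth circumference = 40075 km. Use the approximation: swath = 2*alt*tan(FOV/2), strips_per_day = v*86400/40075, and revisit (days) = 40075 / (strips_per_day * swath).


swath = 2*685.758*tan(0.2172935) = 302.8023 km
v = sqrt(mu/r) = 7515.6411 m/s = 7.5156 km/s
strips/day = v*86400/40075 = 7.5156*86400/40075 = 16.2034
coverage/day = strips * swath = 16.2034 * 302.8023 = 4906.4282 km
revisit = 40075 / 4906.4282 = 8.1679 days

8.1679 days


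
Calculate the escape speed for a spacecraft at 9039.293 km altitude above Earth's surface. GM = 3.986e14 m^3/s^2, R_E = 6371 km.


r = 6371.0 + 9039.293 = 15410.2930 km = 1.5410293e+07 m
v_esc = sqrt(2*mu/r) = sqrt(2*3.986e14 / 1.5410293e+07)
v_esc = 7192.4723 m/s = 7.1925 km/s

7.1925 km/s


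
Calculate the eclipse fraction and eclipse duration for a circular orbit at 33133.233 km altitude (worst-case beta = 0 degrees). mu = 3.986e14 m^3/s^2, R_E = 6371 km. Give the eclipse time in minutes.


r = 39504.2330 km
T = 1302.3431 min
Eclipse fraction = arcsin(R_E/r)/pi = arcsin(6371.0000/39504.2330)/pi
= arcsin(0.1612739)/pi = 0.05156024
Eclipse duration = 0.05156024 * 1302.3431 = 67.1491 min

67.1491 minutes


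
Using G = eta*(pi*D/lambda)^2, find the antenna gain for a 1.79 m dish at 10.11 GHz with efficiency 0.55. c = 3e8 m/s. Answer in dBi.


lambda = c/f = 3e8 / 1.011e+10 = 0.02967359 m
G = eta*(pi*D/lambda)^2 = 0.55*(pi*1.79/0.02967359)^2
G = 19752.7833 (linear)
G = 10*log10(19752.7833) = 42.9563 dBi

42.9563 dBi


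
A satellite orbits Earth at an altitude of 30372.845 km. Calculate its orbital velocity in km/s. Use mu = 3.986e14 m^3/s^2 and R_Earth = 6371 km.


r = R_E + alt = 6371.0 + 30372.845 = 36743.8450 km = 3.6743845e+07 m
v = sqrt(mu/r) = sqrt(3.986e14 / 3.6743845e+07) = 3293.6417 m/s = 3.2936 km/s

3.2936 km/s


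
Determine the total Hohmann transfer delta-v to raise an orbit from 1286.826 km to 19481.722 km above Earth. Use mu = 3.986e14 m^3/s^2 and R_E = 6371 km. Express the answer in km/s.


r1 = 7657.8260 km = 7.657826e+06 m
r2 = 25852.7220 km = 2.5852722e+07 m
dv1 = sqrt(mu/r1)*(sqrt(2*r2/(r1+r2)) - 1) = 1747.0987 m/s
dv2 = sqrt(mu/r2)*(1 - sqrt(2*r1/(r1+r2))) = 1272.0299 m/s
total dv = |dv1| + |dv2| = 1747.0987 + 1272.0299 = 3019.1286 m/s = 3.0191 km/s

3.0191 km/s


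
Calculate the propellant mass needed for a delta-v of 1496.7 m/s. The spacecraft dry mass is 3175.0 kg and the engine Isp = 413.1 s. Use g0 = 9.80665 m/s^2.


ve = Isp * g0 = 413.1 * 9.80665 = 4051.127115 m/s
mass ratio = exp(dv/ve) = exp(1496.7/4051.127115) = 1.44694254
m_prop = m_dry * (mr - 1) = 3175.0 * (1.44694254 - 1)
m_prop = 1419.0426 kg

1419.0426 kg


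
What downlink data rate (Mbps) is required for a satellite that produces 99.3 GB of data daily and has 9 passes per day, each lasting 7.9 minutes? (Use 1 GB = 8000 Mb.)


total contact time = 9 * 7.9 * 60 = 4266.0000 s
data = 99.3 GB = 794400.0000 Mb
rate = 794400.0000 / 4266.0000 = 186.2166 Mbps

186.2166 Mbps


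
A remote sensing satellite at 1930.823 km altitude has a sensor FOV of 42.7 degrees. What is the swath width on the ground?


FOV = 42.7 deg = 0.7452556 rad
swath = 2 * alt * tan(FOV/2) = 2 * 1930.823 * tan(0.3726278)
swath = 2 * 1930.823 * 0.3908894
swath = 1509.4764 km

1509.4764 km


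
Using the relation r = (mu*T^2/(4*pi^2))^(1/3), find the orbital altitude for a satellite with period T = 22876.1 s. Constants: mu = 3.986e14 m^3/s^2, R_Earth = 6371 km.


T = 22876.1 s
r = (mu*T^2/(4*pi^2))^(1/3) = (3.986e14 * 22876.1^2 / (4*pi^2))^(1/3)
r = 1.7417287e+07 m = 17417.2871 km
alt = r - R_E = 17417.2871 - 6371 = 11046.2871 km

11046.2871 km


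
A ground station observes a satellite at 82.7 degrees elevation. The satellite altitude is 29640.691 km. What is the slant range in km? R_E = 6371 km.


h = 29640.691 km, el = 82.7 deg
d = -R_E*sin(el) + sqrt((R_E*sin(el))^2 + 2*R_E*h + h^2)
d = -6371.0000*sin(1.4434) + sqrt((6371.0000*0.9918944)^2 + 2*6371.0000*29640.691 + 29640.691^2)
d = 29683.2314 km

29683.2314 km


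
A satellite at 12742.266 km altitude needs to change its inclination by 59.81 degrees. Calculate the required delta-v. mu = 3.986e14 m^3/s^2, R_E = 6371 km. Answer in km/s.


r = 19113.2660 km = 1.9113266e+07 m
V = sqrt(mu/r) = 4566.6865 m/s
di = 59.81 deg = 1.0439 rad
dV = 2*V*sin(di/2) = 2*4566.6865*sin(0.5219407)
dV = 4553.5654 m/s = 4.5536 km/s

4.5536 km/s


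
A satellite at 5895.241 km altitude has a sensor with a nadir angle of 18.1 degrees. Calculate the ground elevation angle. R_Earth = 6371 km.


r = R_E + alt = 12266.2410 km
Law of sines in the satellite / Earth-center / ground-point triangle:
  sin(nadir)/R_E = sin(90 + el)/r  =>  cos(el) = (r/R_E)*sin(nadir)
cos(el) = (12266.2410 / 6371.0000) * sin(18.1 deg) = 0.5981529
el = arccos(0.5981529) = 53.2623 deg
(Earth-central angle = 90 - nadir - el = 18.6377 deg)

53.2623 degrees


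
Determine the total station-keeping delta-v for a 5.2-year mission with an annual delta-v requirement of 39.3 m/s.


dV = rate * years = 39.3 * 5.2
dV = 204.3600 m/s

204.3600 m/s


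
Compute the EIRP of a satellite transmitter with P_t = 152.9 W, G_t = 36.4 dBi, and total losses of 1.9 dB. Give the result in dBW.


Pt = 152.9 W = 21.8441 dBW
EIRP = Pt_dBW + Gt - losses = 21.8441 + 36.4 - 1.9 = 56.3441 dBW

56.3441 dBW


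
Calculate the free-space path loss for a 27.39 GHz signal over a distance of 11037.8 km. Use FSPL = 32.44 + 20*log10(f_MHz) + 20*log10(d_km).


f = 27.39 GHz = 27390.0000 MHz
d = 11037.8 km
FSPL = 32.44 + 20*log10(27390.0000) + 20*log10(11037.8)
FSPL = 32.44 + 88.7518 + 80.8577
FSPL = 202.0495 dB

202.0495 dB


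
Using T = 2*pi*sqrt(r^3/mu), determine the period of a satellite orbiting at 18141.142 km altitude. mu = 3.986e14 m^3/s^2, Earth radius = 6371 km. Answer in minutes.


r = 24512.1420 km = 2.4512142e+07 m
T = 2*pi*sqrt(r^3/mu) = 2*pi*sqrt(1.4728001e+22 / 3.986e14)
T = 38192.9423 s = 636.5490 min

636.5490 minutes


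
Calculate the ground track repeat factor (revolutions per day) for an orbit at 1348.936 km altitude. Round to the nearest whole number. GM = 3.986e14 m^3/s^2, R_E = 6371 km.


r = 7.719936e+06 m
T = 2*pi*sqrt(r^3/mu) = 6750.4352 s = 112.5073 min
revs/day = 1440 / 112.5073 = 12.7992
Rounded: 13 revolutions per day

13 revolutions per day


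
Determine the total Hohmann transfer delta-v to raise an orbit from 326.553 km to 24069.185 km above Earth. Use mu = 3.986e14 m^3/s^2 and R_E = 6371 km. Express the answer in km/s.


r1 = 6697.5530 km = 6.697553e+06 m
r2 = 30440.1850 km = 3.0440185e+07 m
dv1 = sqrt(mu/r1)*(sqrt(2*r2/(r1+r2)) - 1) = 2162.8242 m/s
dv2 = sqrt(mu/r2)*(1 - sqrt(2*r1/(r1+r2))) = 1445.3835 m/s
total dv = |dv1| + |dv2| = 2162.8242 + 1445.3835 = 3608.2078 m/s = 3.6082 km/s

3.6082 km/s


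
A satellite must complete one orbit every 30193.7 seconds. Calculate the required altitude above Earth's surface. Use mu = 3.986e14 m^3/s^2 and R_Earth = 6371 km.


T = 30193.7 s
r = (mu*T^2/(4*pi^2))^(1/3) = (3.986e14 * 30193.7^2 / (4*pi^2))^(1/3)
r = 2.0957368e+07 m = 20957.3682 km
alt = r - R_E = 20957.3682 - 6371 = 14586.3682 km

14586.3682 km


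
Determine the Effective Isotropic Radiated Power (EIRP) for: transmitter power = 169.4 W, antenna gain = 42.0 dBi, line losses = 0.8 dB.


Pt = 169.4 W = 22.2891 dBW
EIRP = Pt_dBW + Gt - losses = 22.2891 + 42.0 - 0.8 = 63.4891 dBW

63.4891 dBW


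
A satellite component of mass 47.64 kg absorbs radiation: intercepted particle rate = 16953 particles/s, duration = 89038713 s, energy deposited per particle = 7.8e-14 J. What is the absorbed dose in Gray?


Total energy deposited = rate * time * E_per
  = 16953 * 89038713 * 7.8e-14 = 0.1177389 J
Dose = E_total / mass = 0.1177389 / 47.64
Dose = 0.00247143 Gy

0.0025 Gy


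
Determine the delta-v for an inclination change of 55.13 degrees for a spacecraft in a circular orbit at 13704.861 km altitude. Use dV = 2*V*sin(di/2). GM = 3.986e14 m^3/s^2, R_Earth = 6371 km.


r = 20075.8610 km = 2.0075861e+07 m
V = sqrt(mu/r) = 4455.8602 m/s
di = 55.13 deg = 0.9622 rad
dV = 2*V*sin(di/2) = 2*4455.8602*sin(0.4811)
dV = 4123.9396 m/s = 4.1239 km/s

4.1239 km/s


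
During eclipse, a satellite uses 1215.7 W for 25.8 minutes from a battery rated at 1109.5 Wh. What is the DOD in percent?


E_used = P * t / 60 = 1215.7 * 25.8 / 60 = 522.7510 Wh
DOD = E_used / E_total * 100 = 522.7510 / 1109.5 * 100
DOD = 47.1159 %

47.1159 %


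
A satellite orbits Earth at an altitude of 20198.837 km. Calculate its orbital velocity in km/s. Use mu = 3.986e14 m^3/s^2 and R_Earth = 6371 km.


r = R_E + alt = 6371.0 + 20198.837 = 26569.8370 km = 2.6569837e+07 m
v = sqrt(mu/r) = sqrt(3.986e14 / 2.6569837e+07) = 3873.2382 m/s = 3.8732 km/s

3.8732 km/s


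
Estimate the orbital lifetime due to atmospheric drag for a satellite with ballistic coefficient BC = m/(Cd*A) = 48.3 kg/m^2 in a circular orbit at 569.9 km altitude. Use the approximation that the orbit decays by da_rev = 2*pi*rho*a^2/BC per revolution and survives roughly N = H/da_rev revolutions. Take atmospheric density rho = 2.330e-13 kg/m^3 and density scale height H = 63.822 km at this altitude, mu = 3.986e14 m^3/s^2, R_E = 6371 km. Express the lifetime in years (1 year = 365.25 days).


a = R_E + alt = 6940.9000 km = 6.9409e+06 m
da_rev = 2*pi*rho*a^2/BC = 2*pi*2.330e-13*(6.9409e+06)^2/48.3 = 1.460227 m per revolution
N = H/da_rev = 63822.0000 m / 1.460227 m = 43706.9173 revolutions
P = 2*pi*sqrt(a^3/mu) = 5754.8618 s
lifetime = N*P = 43706.9173 * 5754.8618 = 2.5152727e+08 s = 2911.1953 days
years = 2911.1953 / 365.25 = 7.9704 years

7.9704 years


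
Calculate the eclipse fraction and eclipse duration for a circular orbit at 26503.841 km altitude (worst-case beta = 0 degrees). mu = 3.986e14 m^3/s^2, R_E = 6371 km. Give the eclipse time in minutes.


r = 32874.8410 km
T = 988.6793 min
Eclipse fraction = arcsin(R_E/r)/pi = arcsin(6371.0000/32874.8410)/pi
= arcsin(0.1937956)/pi = 0.06207986
Eclipse duration = 0.06207986 * 988.6793 = 61.3771 min

61.3771 minutes


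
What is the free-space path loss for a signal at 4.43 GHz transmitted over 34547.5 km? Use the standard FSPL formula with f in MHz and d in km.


f = 4.43 GHz = 4430.0000 MHz
d = 34547.5 km
FSPL = 32.44 + 20*log10(4430.0000) + 20*log10(34547.5)
FSPL = 32.44 + 72.9281 + 90.7683
FSPL = 196.1364 dB

196.1364 dB


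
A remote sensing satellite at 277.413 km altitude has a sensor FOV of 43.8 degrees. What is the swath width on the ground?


FOV = 43.8 deg = 0.7644542 rad
swath = 2 * alt * tan(FOV/2) = 2 * 277.413 * tan(0.3822271)
swath = 2 * 277.413 * 0.4019974
swath = 223.0386 km

223.0386 km


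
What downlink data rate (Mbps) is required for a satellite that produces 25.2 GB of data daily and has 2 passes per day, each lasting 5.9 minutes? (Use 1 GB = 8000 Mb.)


total contact time = 2 * 5.9 * 60 = 708.0000 s
data = 25.2 GB = 201600.0000 Mb
rate = 201600.0000 / 708.0000 = 284.7458 Mbps

284.7458 Mbps


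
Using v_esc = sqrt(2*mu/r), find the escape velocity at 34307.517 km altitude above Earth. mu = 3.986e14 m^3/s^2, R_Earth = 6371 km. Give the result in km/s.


r = 6371.0 + 34307.517 = 40678.5170 km = 4.0678517e+07 m
v_esc = sqrt(2*mu/r) = sqrt(2*3.986e14 / 4.0678517e+07)
v_esc = 4426.9140 m/s = 4.4269 km/s

4.4269 km/s


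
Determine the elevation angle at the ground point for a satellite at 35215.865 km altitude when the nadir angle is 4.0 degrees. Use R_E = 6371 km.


r = R_E + alt = 41586.8650 km
Law of sines in the satellite / Earth-center / ground-point triangle:
  sin(nadir)/R_E = sin(90 + el)/r  =>  cos(el) = (r/R_E)*sin(nadir)
cos(el) = (41586.8650 / 6371.0000) * sin(4.0 deg) = 0.4553372
el = arccos(0.4553372) = 62.9134 deg
(Earth-central angle = 90 - nadir - el = 23.0866 deg)

62.9134 degrees


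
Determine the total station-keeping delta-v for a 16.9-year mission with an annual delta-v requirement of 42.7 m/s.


dV = rate * years = 42.7 * 16.9
dV = 721.6300 m/s

721.6300 m/s


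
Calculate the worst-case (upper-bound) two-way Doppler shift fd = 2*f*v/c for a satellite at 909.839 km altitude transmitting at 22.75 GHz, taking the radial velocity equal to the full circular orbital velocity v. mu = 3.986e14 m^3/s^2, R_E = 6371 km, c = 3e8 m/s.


r = 7.280839e+06 m
v = sqrt(mu/r) = 7399.0836 m/s (worst-case radial velocity)
f = 22.75 GHz = 2.275e+10 Hz
fd = 2*f*v/c = 2*2.275e+10*7399.0836/3.0e+08
fd = 1.1221943e+06 Hz

1.1222e+06 Hz


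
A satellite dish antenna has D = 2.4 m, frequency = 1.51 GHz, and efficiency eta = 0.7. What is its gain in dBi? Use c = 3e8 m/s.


lambda = c/f = 3e8 / 1.51e+09 = 0.1986755 m
G = eta*(pi*D/lambda)^2 = 0.7*(pi*2.4/0.1986755)^2
G = 1008.1651 (linear)
G = 10*log10(1008.1651) = 30.0353 dBi

30.0353 dBi


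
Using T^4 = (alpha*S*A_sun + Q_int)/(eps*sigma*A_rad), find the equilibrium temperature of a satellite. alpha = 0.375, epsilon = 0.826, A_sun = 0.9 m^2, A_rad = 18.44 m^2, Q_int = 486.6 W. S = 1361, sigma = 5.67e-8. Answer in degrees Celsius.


Numerator = alpha*S*A_sun + Q_int = 0.375*1361*0.9 + 486.6 = 945.9375 W
Denominator = eps*sigma*A_rad = 0.826*5.67e-8*18.44 = 8.6362265e-07 W/K^4
T^4 = 1.0953134e+09 K^4
T = 181.9217 K = -91.2283 C

-91.2283 degrees Celsius


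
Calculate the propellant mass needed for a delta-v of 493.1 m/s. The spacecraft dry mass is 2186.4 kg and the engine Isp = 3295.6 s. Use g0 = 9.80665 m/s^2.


ve = Isp * g0 = 3295.6 * 9.80665 = 32318.795740 m/s
mass ratio = exp(dv/ve) = exp(493.1/32318.795740) = 1.01537436
m_prop = m_dry * (mr - 1) = 2186.4 * (1.01537436 - 1)
m_prop = 33.6145 kg

33.6145 kg


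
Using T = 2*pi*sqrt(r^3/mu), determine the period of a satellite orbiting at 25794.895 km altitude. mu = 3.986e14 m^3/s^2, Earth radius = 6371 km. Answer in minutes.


r = 32165.8950 km = 3.2165895e+07 m
T = 2*pi*sqrt(r^3/mu) = 2*pi*sqrt(3.3280276e+22 / 3.986e14)
T = 57412.2650 s = 956.8711 min

956.8711 minutes


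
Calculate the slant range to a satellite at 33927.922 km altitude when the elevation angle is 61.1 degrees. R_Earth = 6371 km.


h = 33927.922 km, el = 61.1 deg
d = -R_E*sin(el) + sqrt((R_E*sin(el))^2 + 2*R_E*h + h^2)
d = -6371.0000*sin(1.0664) + sqrt((6371.0000*0.8754645)^2 + 2*6371.0000*33927.922 + 33927.922^2)
d = 34603.5419 km

34603.5419 km


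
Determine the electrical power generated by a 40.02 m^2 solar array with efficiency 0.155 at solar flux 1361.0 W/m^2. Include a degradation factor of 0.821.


P = area * eta * S * degradation
P = 40.02 * 0.155 * 1361.0 * 0.821
P = 6931.2261 W

6931.2261 W


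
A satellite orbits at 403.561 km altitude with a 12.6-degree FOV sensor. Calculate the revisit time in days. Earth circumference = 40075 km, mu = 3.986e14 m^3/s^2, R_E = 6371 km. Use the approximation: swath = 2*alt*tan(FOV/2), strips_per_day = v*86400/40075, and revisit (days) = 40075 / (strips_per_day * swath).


swath = 2*403.561*tan(0.1099557) = 89.1071 km
v = sqrt(mu/r) = 7670.5776 m/s = 7.6706 km/s
strips/day = v*86400/40075 = 7.6706*86400/40075 = 16.5374
coverage/day = strips * swath = 16.5374 * 89.1071 = 1473.6033 km
revisit = 40075 / 1473.6033 = 27.1952 days

27.1952 days


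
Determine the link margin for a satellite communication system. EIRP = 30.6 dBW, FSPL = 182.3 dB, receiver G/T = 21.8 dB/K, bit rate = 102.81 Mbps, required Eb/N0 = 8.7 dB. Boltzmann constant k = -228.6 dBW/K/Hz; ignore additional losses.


C/N0 = EIRP - FSPL + G/T - k = 30.6 - 182.3 + 21.8 - (-228.6)
C/N0 = 98.7000 dB-Hz
R_b = 102.81 Mbps = 1.0281e+08 bps -> 10*log10(R_b) = 80.1204 dB-Hz
Eb/N0 = C/N0 - 10*log10(R_b) = 98.7000 - 80.1204 = 18.5796 dB
Margin = Eb/N0 - Eb/N0_req = 18.5796 - 8.7 = 9.8796 dB (link closes)

9.8796 dB


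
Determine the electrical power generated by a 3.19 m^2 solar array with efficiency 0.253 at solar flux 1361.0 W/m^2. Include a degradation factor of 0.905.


P = area * eta * S * degradation
P = 3.19 * 0.253 * 1361.0 * 0.905
P = 994.0722 W

994.0722 W


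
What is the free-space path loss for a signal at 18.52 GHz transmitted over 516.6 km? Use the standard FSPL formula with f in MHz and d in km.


f = 18.52 GHz = 18520.0000 MHz
d = 516.6 km
FSPL = 32.44 + 20*log10(18520.0000) + 20*log10(516.6)
FSPL = 32.44 + 85.3528 + 54.2631
FSPL = 172.0559 dB

172.0559 dB


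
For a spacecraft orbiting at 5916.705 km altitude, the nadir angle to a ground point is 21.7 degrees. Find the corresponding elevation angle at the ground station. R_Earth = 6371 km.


r = R_E + alt = 12287.7050 km
Law of sines in the satellite / Earth-center / ground-point triangle:
  sin(nadir)/R_E = sin(90 + el)/r  =>  cos(el) = (r/R_E)*sin(nadir)
cos(el) = (12287.7050 / 6371.0000) * sin(21.7 deg) = 0.7131281
el = arccos(0.7131281) = 44.5100 deg
(Earth-central angle = 90 - nadir - el = 23.7900 deg)

44.5100 degrees


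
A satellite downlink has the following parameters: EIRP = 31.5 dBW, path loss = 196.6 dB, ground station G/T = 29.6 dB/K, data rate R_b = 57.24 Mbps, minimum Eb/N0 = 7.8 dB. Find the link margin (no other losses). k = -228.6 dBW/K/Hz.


C/N0 = EIRP - FSPL + G/T - k = 31.5 - 196.6 + 29.6 - (-228.6)
C/N0 = 93.1000 dB-Hz
R_b = 57.24 Mbps = 5.724e+07 bps -> 10*log10(R_b) = 77.5770 dB-Hz
Eb/N0 = C/N0 - 10*log10(R_b) = 93.1000 - 77.5770 = 15.5230 dB
Margin = Eb/N0 - Eb/N0_req = 15.5230 - 7.8 = 7.7230 dB (link closes)

7.7230 dB


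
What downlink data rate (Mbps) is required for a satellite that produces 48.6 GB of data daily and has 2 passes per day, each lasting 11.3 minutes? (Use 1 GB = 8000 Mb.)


total contact time = 2 * 11.3 * 60 = 1356.0000 s
data = 48.6 GB = 388800.0000 Mb
rate = 388800.0000 / 1356.0000 = 286.7257 Mbps

286.7257 Mbps


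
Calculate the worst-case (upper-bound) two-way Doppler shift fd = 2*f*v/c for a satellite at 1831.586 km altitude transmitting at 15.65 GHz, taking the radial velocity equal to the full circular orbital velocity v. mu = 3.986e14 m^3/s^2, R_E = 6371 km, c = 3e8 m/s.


r = 8.202586e+06 m
v = sqrt(mu/r) = 6970.9706 m/s (worst-case radial velocity)
f = 15.65 GHz = 1.565e+10 Hz
fd = 2*f*v/c = 2*1.565e+10*6970.9706/3.0e+08
fd = 727304.5990 Hz

727304.5990 Hz


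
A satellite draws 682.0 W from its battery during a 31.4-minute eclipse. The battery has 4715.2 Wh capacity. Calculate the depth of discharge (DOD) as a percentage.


E_used = P * t / 60 = 682.0 * 31.4 / 60 = 356.9133 Wh
DOD = E_used / E_total * 100 = 356.9133 / 4715.2 * 100
DOD = 7.5694 %

7.5694 %


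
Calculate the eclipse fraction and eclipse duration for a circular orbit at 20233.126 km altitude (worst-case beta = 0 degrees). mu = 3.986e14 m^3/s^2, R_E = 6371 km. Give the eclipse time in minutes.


r = 26604.1260 km
T = 719.7530 min
Eclipse fraction = arcsin(R_E/r)/pi = arcsin(6371.0000/26604.1260)/pi
= arcsin(0.2394741)/pi = 0.07697503
Eclipse duration = 0.07697503 * 719.7530 = 55.4030 min

55.4030 minutes


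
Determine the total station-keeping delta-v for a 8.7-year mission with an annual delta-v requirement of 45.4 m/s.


dV = rate * years = 45.4 * 8.7
dV = 394.9800 m/s

394.9800 m/s


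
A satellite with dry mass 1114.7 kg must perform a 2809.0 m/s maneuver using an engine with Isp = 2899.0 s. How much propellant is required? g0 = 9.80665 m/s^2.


ve = Isp * g0 = 2899.0 * 9.80665 = 28429.478350 m/s
mass ratio = exp(dv/ve) = exp(2809.0/28429.478350) = 1.10385201
m_prop = m_dry * (mr - 1) = 1114.7 * (1.10385201 - 1)
m_prop = 115.7638 kg

115.7638 kg


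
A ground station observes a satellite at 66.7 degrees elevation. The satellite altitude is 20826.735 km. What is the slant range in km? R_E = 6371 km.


h = 20826.735 km, el = 66.7 deg
d = -R_E*sin(el) + sqrt((R_E*sin(el))^2 + 2*R_E*h + h^2)
d = -6371.0000*sin(1.1641) + sqrt((6371.0000*0.9184464)^2 + 2*6371.0000*20826.735 + 20826.735^2)
d = 21229.3145 km

21229.3145 km
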